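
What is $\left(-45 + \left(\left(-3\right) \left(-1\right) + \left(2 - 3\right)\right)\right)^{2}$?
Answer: $1849$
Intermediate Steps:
$\left(-45 + \left(\left(-3\right) \left(-1\right) + \left(2 - 3\right)\right)\right)^{2} = \left(-45 + \left(3 - 1\right)\right)^{2} = \left(-45 + 2\right)^{2} = \left(-43\right)^{2} = 1849$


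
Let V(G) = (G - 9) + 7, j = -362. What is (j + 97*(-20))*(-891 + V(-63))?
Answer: 2200712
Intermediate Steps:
V(G) = -2 + G (V(G) = (-9 + G) + 7 = -2 + G)
(j + 97*(-20))*(-891 + V(-63)) = (-362 + 97*(-20))*(-891 + (-2 - 63)) = (-362 - 1940)*(-891 - 65) = -2302*(-956) = 2200712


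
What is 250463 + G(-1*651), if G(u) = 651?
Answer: 251114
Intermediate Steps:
250463 + G(-1*651) = 250463 + 651 = 251114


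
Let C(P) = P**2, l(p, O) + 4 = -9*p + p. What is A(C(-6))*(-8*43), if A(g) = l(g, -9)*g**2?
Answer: 130180608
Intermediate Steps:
l(p, O) = -4 - 8*p (l(p, O) = -4 + (-9*p + p) = -4 - 8*p)
A(g) = g**2*(-4 - 8*g) (A(g) = (-4 - 8*g)*g**2 = g**2*(-4 - 8*g))
A(C(-6))*(-8*43) = (((-6)**2)**2*(-4 - 8*(-6)**2))*(-8*43) = (36**2*(-4 - 8*36))*(-344) = (1296*(-4 - 288))*(-344) = (1296*(-292))*(-344) = -378432*(-344) = 130180608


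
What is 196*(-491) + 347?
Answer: -95889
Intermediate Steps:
196*(-491) + 347 = -96236 + 347 = -95889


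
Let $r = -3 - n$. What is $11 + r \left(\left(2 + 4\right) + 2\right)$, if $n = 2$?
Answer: $-29$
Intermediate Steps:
$r = -5$ ($r = -3 - 2 = -5$)
$11 + r \left(\left(2 + 4\right) + 2\right) = 11 - 5 \left(\left(2 + 4\right) + 2\right) = 11 - 5 \left(6 + 2\right) = 11 - 40 = -29$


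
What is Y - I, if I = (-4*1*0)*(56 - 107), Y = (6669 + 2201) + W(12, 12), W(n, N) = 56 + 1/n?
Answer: 107113/12 ≈ 8926.1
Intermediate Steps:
Y = 107113/12 (Y = (6669 + 2201) + (56 + 1/12) = 8870 + (56 + 1/12) = 8870 + 673/12 = 107113/12 ≈ 8926.1)
I = 0 (I = -4*0*(-51) = 0*(-51) = 0)
Y - I = 107113/12 - 1*0 = 107113/12 + 0 = 107113/12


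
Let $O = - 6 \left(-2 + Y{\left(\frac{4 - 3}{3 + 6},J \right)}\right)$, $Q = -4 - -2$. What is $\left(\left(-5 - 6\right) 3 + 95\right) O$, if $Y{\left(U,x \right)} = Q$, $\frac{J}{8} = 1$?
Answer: $1488$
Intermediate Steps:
$Q = -2$ ($Q = -4 + 2 = -2$)
$J = 8$ ($J = 8 \cdot 1 = 8$)
$Y{\left(U,x \right)} = -2$
$O = 24$ ($O = - 6 \left(-2 - 2\right) = \left(-6\right) \left(-4\right) = 24$)
$\left(\left(-5 - 6\right) 3 + 95\right) O = \left(\left(-5 - 6\right) 3 + 95\right) 24 = \left(\left(-11\right) 3 + 95\right) 24 = \left(-33 + 95\right) 24 = 62 \cdot 24 = 1488$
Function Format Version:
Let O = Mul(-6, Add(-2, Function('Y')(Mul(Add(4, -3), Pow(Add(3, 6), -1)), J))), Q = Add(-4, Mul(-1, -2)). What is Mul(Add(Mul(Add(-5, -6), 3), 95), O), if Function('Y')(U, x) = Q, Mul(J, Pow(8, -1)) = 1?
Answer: 1488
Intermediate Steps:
Q = -2 (Q = Add(-4, 2) = -2)
J = 8 (J = Mul(8, 1) = 8)
Function('Y')(U, x) = -2
O = 24 (O = Mul(-6, Add(-2, -2)) = Mul(-6, -4) = 24)
Mul(Add(Mul(Add(-5, -6), 3), 95), O) = Mul(Add(Mul(Add(-5, -6), 3), 95), 24) = Mul(Add(Mul(-11, 3), 95), 24) = Mul(Add(-33, 95), 24) = Mul(62, 24) = 1488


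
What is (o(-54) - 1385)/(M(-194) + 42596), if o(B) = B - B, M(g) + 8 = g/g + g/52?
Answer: -36010/1107217 ≈ -0.032523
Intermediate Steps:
M(g) = -7 + g/52 (M(g) = -8 + (g/g + g/52) = -8 + (1 + g*(1/52)) = -8 + (1 + g/52) = -7 + g/52)
o(B) = 0
(o(-54) - 1385)/(M(-194) + 42596) = (0 - 1385)/((-7 + (1/52)*(-194)) + 42596) = -1385/((-7 - 97/26) + 42596) = -1385/(-279/26 + 42596) = -1385/1107217/26 = -1385*26/1107217 = -36010/1107217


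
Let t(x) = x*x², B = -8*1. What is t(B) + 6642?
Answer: 6130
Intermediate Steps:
B = -8
t(x) = x³
t(B) + 6642 = (-8)³ + 6642 = -512 + 6642 = 6130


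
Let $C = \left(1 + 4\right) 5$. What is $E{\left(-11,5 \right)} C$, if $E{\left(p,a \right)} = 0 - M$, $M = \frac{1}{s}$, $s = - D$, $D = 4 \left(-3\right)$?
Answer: $- \frac{25}{12} \approx -2.0833$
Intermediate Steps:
$D = -12$
$s = 12$ ($s = \left(-1\right) \left(-12\right) = 12$)
$M = \frac{1}{12} \approx 0.083333$
$E{\left(p,a \right)} = - \frac{1}{12}$ ($E{\left(p,a \right)} = 0 - \frac{1}{12} = - \frac{1}{12}$)
$C = 25$ ($C = 5 \cdot 5 = 25$)
$E{\left(-11,5 \right)} C = \left(- \frac{1}{12}\right) 25 = - \frac{25}{12}$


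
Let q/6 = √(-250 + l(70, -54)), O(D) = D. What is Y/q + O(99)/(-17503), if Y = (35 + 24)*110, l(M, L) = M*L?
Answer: -99/17503 - 649*I*√4030/2418 ≈ -0.0056562 - 17.039*I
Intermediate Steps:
l(M, L) = L*M
Y = 6490 (Y = 59*110 = 6490)
q = 6*I*√4030 (q = 6*√(-250 - 54*70) = 6*√(-250 - 3780) = 6*√(-4030) = 6*(I*√4030) = 6*I*√4030 ≈ 380.89*I)
Y/q + O(99)/(-17503) = 6490/((6*I*√4030)) + 99/(-17503) = 6490*(-I*√4030/24180) + 99*(-1/17503) = -649*I*√4030/2418 - 99/17503 = -99/17503 - 649*I*√4030/2418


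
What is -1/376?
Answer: -1/376 ≈ -0.0026596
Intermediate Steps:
-1/376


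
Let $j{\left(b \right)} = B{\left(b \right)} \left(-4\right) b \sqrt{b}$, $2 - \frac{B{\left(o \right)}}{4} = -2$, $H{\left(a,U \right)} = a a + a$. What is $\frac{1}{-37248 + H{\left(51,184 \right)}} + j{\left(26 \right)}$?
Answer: $- \frac{1}{34596} - 1664 \sqrt{26} \approx -8484.8$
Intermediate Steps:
$H{\left(a,U \right)} = a + a^{2}$ ($H{\left(a,U \right)} = a^{2} + a = a + a^{2}$)
$B{\left(o \right)} = 16$ ($B{\left(o \right)} = 8 - -8 = 8 + 8 = 16$)
$j{\left(b \right)} = - 64 b^{\frac{3}{2}}$ ($j{\left(b \right)} = 16 \left(-4\right) b \sqrt{b} = - 64 b^{\frac{3}{2}}$)
$\frac{1}{-37248 + H{\left(51,184 \right)}} + j{\left(26 \right)} = \frac{1}{-37248 + 51 \left(1 + 51\right)} - 64 \cdot 26^{\frac{3}{2}} = \frac{1}{-37248 + 51 \cdot 52} - 64 \cdot 26 \sqrt{26} = \frac{1}{-37248 + 2652} - 1664 \sqrt{26} = \frac{1}{-34596} - 1664 \sqrt{26} = - \frac{1}{34596} - 1664 \sqrt{26}$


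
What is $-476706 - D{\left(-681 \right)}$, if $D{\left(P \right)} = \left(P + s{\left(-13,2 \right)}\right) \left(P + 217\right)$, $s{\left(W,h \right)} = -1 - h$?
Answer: $-794082$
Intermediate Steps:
$D{\left(P \right)} = \left(-3 + P\right) \left(217 + P\right)$ ($D{\left(P \right)} = \left(P - 3\right) \left(P + 217\right) = \left(P - 3\right) \left(217 + P\right) = \left(-3 + P\right) \left(217 + P\right)$)
$-476706 - D{\left(-681 \right)} = -476706 - \left(-651 + \left(-681\right)^{2} + 214 \left(-681\right)\right) = -476706 - \left(-651 + 463761 - 145734\right) = -476706 - 317376 = -794082$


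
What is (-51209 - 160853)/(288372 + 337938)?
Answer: -106031/313155 ≈ -0.33859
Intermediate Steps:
(-51209 - 160853)/(288372 + 337938) = -212062/626310 = -212062*1/626310 = -106031/313155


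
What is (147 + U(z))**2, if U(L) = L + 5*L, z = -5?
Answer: 13689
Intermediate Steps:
U(L) = 6*L
(147 + U(z))**2 = (147 + 6*(-5))**2 = (147 - 30)**2 = 117**2 = 13689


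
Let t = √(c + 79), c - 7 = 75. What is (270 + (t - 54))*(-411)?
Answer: -88776 - 411*√161 ≈ -93991.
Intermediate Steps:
c = 82 (c = 7 + 75 = 82)
t = √161 (t = √(82 + 79) = √161 ≈ 12.689)
(270 + (t - 54))*(-411) = (270 + (√161 - 54))*(-411) = (270 + (-54 + √161))*(-411) = (216 + √161)*(-411) = -88776 - 411*√161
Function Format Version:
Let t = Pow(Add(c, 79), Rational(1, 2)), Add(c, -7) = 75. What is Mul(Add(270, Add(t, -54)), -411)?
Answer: Add(-88776, Mul(-411, Pow(161, Rational(1, 2)))) ≈ -93991.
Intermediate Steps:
c = 82 (c = Add(7, 75) = 82)
t = Pow(161, Rational(1, 2)) (t = Pow(Add(82, 79), Rational(1, 2)) = Pow(161, Rational(1, 2)) ≈ 12.689)
Mul(Add(270, Add(t, -54)), -411) = Mul(Add(270, Add(Pow(161, Rational(1, 2)), -54)), -411) = Mul(Add(270, Add(-54, Pow(161, Rational(1, 2)))), -411) = Mul(Add(216, Pow(161, Rational(1, 2))), -411) = Add(-88776, Mul(-411, Pow(161, Rational(1, 2))))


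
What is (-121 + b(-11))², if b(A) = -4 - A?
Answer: 12996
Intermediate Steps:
(-121 + b(-11))² = (-121 + (-4 - 1*(-11)))² = (-121 + (-4 + 11))² = (-121 + 7)² = (-114)² = 12996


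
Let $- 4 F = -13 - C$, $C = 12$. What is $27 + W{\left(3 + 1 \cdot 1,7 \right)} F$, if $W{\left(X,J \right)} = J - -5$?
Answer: $102$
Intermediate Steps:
$W{\left(X,J \right)} = 5 + J$ ($W{\left(X,J \right)} = J + 5 = 5 + J$)
$F = \frac{25}{4}$ ($F = - \frac{-13 - 12}{4} = \left(- \frac{1}{4}\right) \left(-25\right) = \frac{25}{4} \approx 6.25$)
$27 + W{\left(3 + 1 \cdot 1,7 \right)} F = 27 + \left(5 + 7\right) \frac{25}{4} = 27 + 12 \cdot \frac{25}{4} = 27 + 75 = 102$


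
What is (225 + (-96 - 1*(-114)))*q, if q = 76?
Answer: 18468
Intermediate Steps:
(225 + (-96 - 1*(-114)))*q = (225 + (-96 - 1*(-114)))*76 = (225 + (-96 + 114))*76 = (225 + 18)*76 = 243*76 = 18468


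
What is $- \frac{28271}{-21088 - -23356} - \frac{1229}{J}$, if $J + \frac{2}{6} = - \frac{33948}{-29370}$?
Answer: $- \frac{41274043229}{27395172} \approx -1506.6$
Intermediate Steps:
$J = \frac{12079}{14685}$ ($J = - \frac{1}{3} - \frac{33948}{-29370} = - \frac{1}{3} - - \frac{5658}{4895} = - \frac{1}{3} + \frac{5658}{4895} = \frac{12079}{14685} \approx 0.82254$)
$- \frac{28271}{-21088 - -23356} - \frac{1229}{J} = - \frac{28271}{-21088 - -23356} - \frac{1229}{\frac{12079}{14685}} = - \frac{28271}{-21088 + 23356} - \frac{18047865}{12079} = - \frac{28271}{2268} - \frac{18047865}{12079} = - \frac{41274043229}{27395172}$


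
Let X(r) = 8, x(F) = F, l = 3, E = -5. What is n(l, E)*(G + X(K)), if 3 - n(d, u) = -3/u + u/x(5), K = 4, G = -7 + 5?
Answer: 102/5 ≈ 20.400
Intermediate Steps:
G = -2
n(d, u) = 3 + 3/u - u/5 (n(d, u) = 3 - (-3/u + u/5) = 3 + (3/u - u/5) = 3 + 3/u - u/5)
n(l, E)*(G + X(K)) = (3 + 3/(-5) - ⅕*(-5))*(-2 + 8) = (3 + 3*(-⅕) + 1)*6 = (3 - ⅗ + 1)*6 = (17/5)*6 = 102/5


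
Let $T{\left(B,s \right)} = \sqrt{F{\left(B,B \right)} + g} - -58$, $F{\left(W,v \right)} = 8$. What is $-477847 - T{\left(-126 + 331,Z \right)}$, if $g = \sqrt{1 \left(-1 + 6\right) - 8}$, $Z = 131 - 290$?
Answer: $-477905 - \sqrt{8 + i \sqrt{3}} \approx -4.7791 \cdot 10^{5} - 0.30443 i$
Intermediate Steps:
$Z = -159$
$g = i \sqrt{3}$ ($g = \sqrt{1 \cdot 5 - 8} = \sqrt{5 - 8} = \sqrt{-3} = i \sqrt{3} \approx 1.732 i$)
$T{\left(B,s \right)} = 58 + \sqrt{8 + i \sqrt{3}}$ ($T{\left(B,s \right)} = \sqrt{8 + i \sqrt{3}} - -58 = \sqrt{8 + i \sqrt{3}} + 58 = 58 + \sqrt{8 + i \sqrt{3}}$)
$-477847 - T{\left(-126 + 331,Z \right)} = -477847 - \left(58 + \sqrt{8 + i \sqrt{3}}\right) = -477905 - \sqrt{8 + i \sqrt{3}}$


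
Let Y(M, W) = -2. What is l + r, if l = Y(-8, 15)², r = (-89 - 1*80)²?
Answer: 28565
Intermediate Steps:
r = 28561 (r = (-89 - 80)² = (-169)² = 28561)
l = 4 (l = (-2)² = 4)
l + r = 4 + 28561 = 28565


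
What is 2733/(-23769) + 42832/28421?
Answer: 313466405/225179583 ≈ 1.3921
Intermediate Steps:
2733/(-23769) + 42832/28421 = 2733*(-1/23769) + 42832*(1/28421) = -911/7923 + 42832/28421 = 313466405/225179583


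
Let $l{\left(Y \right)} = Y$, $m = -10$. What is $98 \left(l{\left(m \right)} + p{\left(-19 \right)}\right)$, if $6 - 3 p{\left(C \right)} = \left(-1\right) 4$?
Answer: $- \frac{1960}{3} \approx -653.33$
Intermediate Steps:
$p{\left(C \right)} = \frac{10}{3}$ ($p{\left(C \right)} = 2 - \frac{\left(-1\right) 4}{3} = 2 - - \frac{4}{3} = 2 + \frac{4}{3} = \frac{10}{3}$)
$98 \left(l{\left(m \right)} + p{\left(-19 \right)}\right) = 98 \left(-10 + \frac{10}{3}\right) = 98 \left(- \frac{20}{3}\right) = - \frac{1960}{3}$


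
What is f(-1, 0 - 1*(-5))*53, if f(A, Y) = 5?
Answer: 265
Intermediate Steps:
f(-1, 0 - 1*(-5))*53 = 5*53 = 265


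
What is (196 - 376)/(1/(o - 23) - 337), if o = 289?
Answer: 47880/89641 ≈ 0.53413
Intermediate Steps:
(196 - 376)/(1/(o - 23) - 337) = (196 - 376)/(1/(289 - 23) - 337) = -180/(1/266 - 337) = -180/(-89641/266) = -180*(-266/89641) = 47880/89641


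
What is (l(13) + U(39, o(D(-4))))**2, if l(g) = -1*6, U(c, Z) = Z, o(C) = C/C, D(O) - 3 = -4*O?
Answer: 25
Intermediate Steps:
D(O) = 3 - 4*O
o(C) = 1
l(g) = -6
(l(13) + U(39, o(D(-4))))**2 = (-6 + 1)**2 = (-5)**2 = 25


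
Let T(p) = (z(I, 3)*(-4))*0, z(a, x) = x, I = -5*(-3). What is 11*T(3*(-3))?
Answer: 0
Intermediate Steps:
I = 15
T(p) = 0 (T(p) = (3*(-4))*0 = -12*0 = 0)
11*T(3*(-3)) = 11*0 = 0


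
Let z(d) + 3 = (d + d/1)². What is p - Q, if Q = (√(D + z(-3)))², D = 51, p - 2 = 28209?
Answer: 28127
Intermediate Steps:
p = 28211 (p = 2 + 28209 = 28211)
z(d) = -3 + 4*d² (z(d) = -3 + (d + d/1)² = -3 + (d + d*1)² = -3 + (d + d)² = -3 + (2*d)² = -3 + 4*d²)
Q = 84 (Q = (√(51 + (-3 + 4*(-3)²)))² = (√(51 + (-3 + 4*9)))² = (√(51 + (-3 + 36)))² = (√(51 + 33))² = (√84)² = (2*√21)² = 84)
p - Q = 28211 - 1*84 = 28211 - 84 = 28127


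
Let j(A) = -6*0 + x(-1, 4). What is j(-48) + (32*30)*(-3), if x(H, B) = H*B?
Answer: -2884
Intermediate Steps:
x(H, B) = B*H
j(A) = -4 (j(A) = -6*0 + 4*(-1) = 0 - 4 = -4)
j(-48) + (32*30)*(-3) = -4 + (32*30)*(-3) = -4 + 960*(-3) = -4 - 2880 = -2884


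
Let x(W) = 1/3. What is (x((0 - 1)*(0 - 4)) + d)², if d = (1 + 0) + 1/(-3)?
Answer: 1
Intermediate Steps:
x(W) = ⅓
d = ⅔ (d = 1 + 1*(-⅓) = 1 - ⅓ = ⅔ ≈ 0.66667)
(x((0 - 1)*(0 - 4)) + d)² = (⅓ + ⅔)² = 1² = 1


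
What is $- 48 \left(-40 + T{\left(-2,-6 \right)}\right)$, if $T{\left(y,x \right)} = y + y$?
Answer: $2112$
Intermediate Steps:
$T{\left(y,x \right)} = 2 y$
$- 48 \left(-40 + T{\left(-2,-6 \right)}\right) = - 48 \left(-40 + 2 \left(-2\right)\right) = - 48 \left(-40 - 4\right) = \left(-48\right) \left(-44\right) = 2112$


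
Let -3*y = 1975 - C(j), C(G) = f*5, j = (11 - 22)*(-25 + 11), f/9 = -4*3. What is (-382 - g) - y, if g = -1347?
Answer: 5410/3 ≈ 1803.3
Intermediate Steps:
f = -108 (f = 9*(-4*3) = 9*(-12) = -108)
j = 154 (j = -11*(-14) = 154)
C(G) = -540 (C(G) = -108*5 = -540)
y = -2515/3 (y = -(1975 - 1*(-540))/3 = -(1975 + 540)/3 = -⅓*2515 = -2515/3 ≈ -838.33)
(-382 - g) - y = (-382 - 1*(-1347)) - 1*(-2515/3) = (-382 + 1347) + 2515/3 = 965 + 2515/3 = 5410/3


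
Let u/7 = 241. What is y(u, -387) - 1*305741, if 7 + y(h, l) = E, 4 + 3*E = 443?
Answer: -916805/3 ≈ -3.0560e+5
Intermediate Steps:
u = 1687 (u = 7*241 = 1687)
E = 439/3 (E = -4/3 + (⅓)*443 = -4/3 + 443/3 = 439/3 ≈ 146.33)
y(h, l) = 418/3 (y(h, l) = -7 + 439/3 = 418/3)
y(u, -387) - 1*305741 = 418/3 - 1*305741 = 418/3 - 305741 = -916805/3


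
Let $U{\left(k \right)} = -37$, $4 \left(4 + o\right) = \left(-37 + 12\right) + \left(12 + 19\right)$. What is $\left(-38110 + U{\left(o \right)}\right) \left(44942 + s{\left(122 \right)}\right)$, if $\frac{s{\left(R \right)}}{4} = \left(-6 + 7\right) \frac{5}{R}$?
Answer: $- \frac{104578932384}{61} \approx -1.7144 \cdot 10^{9}$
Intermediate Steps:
$s{\left(R \right)} = \frac{20}{R}$ ($s{\left(R \right)} = 4 \left(-6 + 7\right) \frac{5}{R} = 4 \cdot 1 \frac{5}{R} = 4 \frac{5}{R} = \frac{20}{R}$)
$o = - \frac{5}{2}$ ($o = -4 + \frac{\left(-37 + 12\right) + \left(12 + 19\right)}{4} = -4 + \frac{-25 + 31}{4} = -4 + \frac{1}{4} \cdot 6 = -4 + \frac{3}{2} = - \frac{5}{2} \approx -2.5$)
$\left(-38110 + U{\left(o \right)}\right) \left(44942 + s{\left(122 \right)}\right) = \left(-38110 - 37\right) \left(44942 + \frac{20}{122}\right) = - 38147 \left(44942 + 20 \cdot \frac{1}{122}\right) = - 38147 \left(44942 + \frac{10}{61}\right) = \left(-38147\right) \frac{2741472}{61} = - \frac{104578932384}{61}$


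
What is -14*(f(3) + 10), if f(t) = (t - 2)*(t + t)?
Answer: -224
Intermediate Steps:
f(t) = 2*t*(-2 + t) (f(t) = (-2 + t)*(2*t) = 2*t*(-2 + t))
-14*(f(3) + 10) = -14*(2*3*(-2 + 3) + 10) = -14*(2*3*1 + 10) = -14*(6 + 10) = -14*16 = -224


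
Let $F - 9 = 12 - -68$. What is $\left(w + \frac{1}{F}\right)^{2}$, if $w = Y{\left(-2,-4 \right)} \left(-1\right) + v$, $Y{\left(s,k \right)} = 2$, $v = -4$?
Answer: $\frac{284089}{7921} \approx 35.865$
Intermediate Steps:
$F = 89$ ($F = 9 + \left(12 - -68\right) = 9 + \left(12 + 68\right) = 9 + 80 = 89$)
$w = -6$ ($w = 2 \left(-1\right) - 4 = -2 - 4 = -6$)
$\left(w + \frac{1}{F}\right)^{2} = \left(-6 + \frac{1}{89}\right)^{2} = \left(- \frac{533}{89}\right)^{2} = \frac{284089}{7921}$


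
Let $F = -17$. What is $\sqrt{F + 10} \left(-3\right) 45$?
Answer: $- 135 i \sqrt{7} \approx - 357.18 i$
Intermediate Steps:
$\sqrt{F + 10} \left(-3\right) 45 = \sqrt{-17 + 10} \left(-3\right) 45 = \sqrt{-7} \left(-3\right) 45 = i \sqrt{7} \left(-3\right) 45 = - 3 i \sqrt{7} \cdot 45 = - 135 i \sqrt{7}$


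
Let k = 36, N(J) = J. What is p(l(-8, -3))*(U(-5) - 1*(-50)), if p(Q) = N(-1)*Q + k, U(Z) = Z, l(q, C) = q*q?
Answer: -1260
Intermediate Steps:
l(q, C) = q²
p(Q) = 36 - Q (p(Q) = -Q + 36 = 36 - Q)
p(l(-8, -3))*(U(-5) - 1*(-50)) = (36 - 1*(-8)²)*(-5 - 1*(-50)) = (36 - 1*64)*(-5 + 50) = (36 - 64)*45 = -28*45 = -1260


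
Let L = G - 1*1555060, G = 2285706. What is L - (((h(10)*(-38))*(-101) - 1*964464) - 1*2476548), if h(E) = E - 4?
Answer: 4148630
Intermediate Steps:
h(E) = -4 + E
L = 730646 (L = 2285706 - 1*1555060 = 2285706 - 1555060 = 730646)
L - (((h(10)*(-38))*(-101) - 1*964464) - 1*2476548) = 730646 - ((((-4 + 10)*(-38))*(-101) - 1*964464) - 1*2476548) = 730646 - (((6*(-38))*(-101) - 964464) - 2476548) = 730646 - ((-228*(-101) - 964464) - 2476548) = 730646 - ((23028 - 964464) - 2476548) = 730646 - (-941436 - 2476548) = 730646 - 1*(-3417984) = 730646 + 3417984 = 4148630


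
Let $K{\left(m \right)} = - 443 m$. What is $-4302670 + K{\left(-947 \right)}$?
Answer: $-3883149$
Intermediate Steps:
$-4302670 + K{\left(-947 \right)} = -4302670 - -419521 = -4302670 + 419521 = -3883149$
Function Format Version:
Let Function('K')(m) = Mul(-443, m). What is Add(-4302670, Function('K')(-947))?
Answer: -3883149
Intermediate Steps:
Add(-4302670, Function('K')(-947)) = Add(-4302670, Mul(-443, -947)) = Add(-4302670, 419521) = -3883149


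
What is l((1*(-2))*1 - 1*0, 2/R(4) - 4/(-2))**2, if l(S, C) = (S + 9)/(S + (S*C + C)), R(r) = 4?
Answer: 196/81 ≈ 2.4198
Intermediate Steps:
l(S, C) = (9 + S)/(C + S + C*S) (l(S, C) = (9 + S)/(S + (C*S + C)) = (9 + S)/(S + (C + C*S)) = (9 + S)/(C + S + C*S))
l((1*(-2))*1 - 1*0, 2/R(4) - 4/(-2))**2 = ((9 + ((1*(-2))*1 - 1*0))/((2/4 - 4/(-2)) + ((1*(-2))*1 - 1*0) + (2/4 - 4/(-2))*((1*(-2))*1 - 1*0)))**2 = ((9 + (-2*1 + 0))/((2*(1/4) - 4*(-1/2)) + (-2*1 + 0) + (2*(1/4) - 4*(-1/2))*(-2*1 + 0)))**2 = ((9 + (-2 + 0))/((1/2 + 2) + (-2 + 0) + (1/2 + 2)*(-2 + 0)))**2 = ((9 - 2)/(5/2 - 2 + (5/2)*(-2)))**2 = (7/(5/2 - 2 - 5))**2 = (7/(-9/2))**2 = (-2/9*7)**2 = (-14/9)**2 = 196/81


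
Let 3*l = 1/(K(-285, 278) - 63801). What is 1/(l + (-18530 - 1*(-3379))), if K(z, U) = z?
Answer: -192258/2912900959 ≈ -6.6002e-5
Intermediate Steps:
l = -1/192258 (l = 1/(3*(-285 - 63801)) = (1/3)/(-64086) = (1/3)*(-1/64086) = -1/192258 ≈ -5.2013e-6)
1/(l + (-18530 - 1*(-3379))) = 1/(-1/192258 + (-18530 - 1*(-3379))) = 1/(-1/192258 + (-18530 + 3379)) = 1/(-1/192258 - 15151) = 1/(-2912900959/192258) = -192258/2912900959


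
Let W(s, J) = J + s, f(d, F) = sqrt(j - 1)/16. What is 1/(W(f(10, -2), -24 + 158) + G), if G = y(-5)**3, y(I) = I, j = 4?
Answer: 768/6911 - 16*sqrt(3)/20733 ≈ 0.10979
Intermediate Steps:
f(d, F) = sqrt(3)/16 (f(d, F) = sqrt(4 - 1)/16 = sqrt(3)*(1/16) = sqrt(3)/16)
G = -125 (G = (-5)**3 = -125)
1/(W(f(10, -2), -24 + 158) + G) = 1/(((-24 + 158) + sqrt(3)/16) - 125) = 1/((134 + sqrt(3)/16) - 125) = 1/(9 + sqrt(3)/16)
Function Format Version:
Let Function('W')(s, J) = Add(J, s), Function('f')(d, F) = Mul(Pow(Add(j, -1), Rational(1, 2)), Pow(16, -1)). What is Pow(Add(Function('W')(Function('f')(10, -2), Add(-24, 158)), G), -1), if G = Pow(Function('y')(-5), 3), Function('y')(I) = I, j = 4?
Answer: Add(Rational(768, 6911), Mul(Rational(-16, 20733), Pow(3, Rational(1, 2)))) ≈ 0.10979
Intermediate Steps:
Function('f')(d, F) = Mul(Rational(1, 16), Pow(3, Rational(1, 2))) (Function('f')(d, F) = Mul(Pow(Add(4, -1), Rational(1, 2)), Pow(16, -1)) = Mul(Pow(3, Rational(1, 2)), Rational(1, 16)) = Mul(Rational(1, 16), Pow(3, Rational(1, 2))))
G = -125 (G = Pow(-5, 3) = -125)
Pow(Add(Function('W')(Function('f')(10, -2), Add(-24, 158)), G), -1) = Pow(Add(Add(Add(-24, 158), Mul(Rational(1, 16), Pow(3, Rational(1, 2)))), -125), -1) = Pow(Add(Add(134, Mul(Rational(1, 16), Pow(3, Rational(1, 2)))), -125), -1) = Pow(Add(9, Mul(Rational(1, 16), Pow(3, Rational(1, 2)))), -1)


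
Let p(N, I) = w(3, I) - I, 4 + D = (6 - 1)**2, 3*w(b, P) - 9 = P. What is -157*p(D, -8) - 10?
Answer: -3955/3 ≈ -1318.3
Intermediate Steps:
w(b, P) = 3 + P/3
D = 21 (D = -4 + (6 - 1)**2 = -4 + 5**2 = -4 + 25 = 21)
p(N, I) = 3 - 2*I/3 (p(N, I) = (3 + I/3) - I = 3 - 2*I/3)
-157*p(D, -8) - 10 = -157*(3 - 2/3*(-8)) - 10 = -157*(3 + 16/3) - 10 = -157*25/3 - 10 = -3925/3 - 10 = -3955/3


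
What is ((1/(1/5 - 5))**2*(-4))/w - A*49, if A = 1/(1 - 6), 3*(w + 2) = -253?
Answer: 609293/62160 ≈ 9.8020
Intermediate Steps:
w = -259/3 (w = -2 + (1/3)*(-253) = -2 - 253/3 = -259/3 ≈ -86.333)
A = -1/5 (A = 1/(-5) = -1/5 ≈ -0.20000)
((1/(1/5 - 5))**2*(-4))/w - A*49 = ((1/(1/5 - 5))**2*(-4))/(-259/3) - (-1)*49/5 = ((1/(1/5 - 5))**2*(-4))*(-3/259) - 1*(-49/5) = ((1/(-24/5))**2*(-4))*(-3/259) + 49/5 = ((-5/24)**2*(-4))*(-3/259) + 49/5 = ((25/576)*(-4))*(-3/259) + 49/5 = -25/144*(-3/259) + 49/5 = 25/12432 + 49/5 = 609293/62160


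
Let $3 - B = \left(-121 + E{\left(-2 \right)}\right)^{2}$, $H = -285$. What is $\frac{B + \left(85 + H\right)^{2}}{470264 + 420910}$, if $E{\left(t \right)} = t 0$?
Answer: $\frac{4227}{148529} \approx 0.028459$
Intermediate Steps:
$E{\left(t \right)} = 0$
$B = -14638$ ($B = 3 - \left(-121 + 0\right)^{2} = 3 - \left(-121\right)^{2} = 3 - 14641 = -14638$)
$\frac{B + \left(85 + H\right)^{2}}{470264 + 420910} = \frac{-14638 + \left(85 - 285\right)^{2}}{470264 + 420910} = \frac{-14638 + \left(-200\right)^{2}}{891174} = \left(-14638 + 40000\right) \frac{1}{891174} = 25362 \cdot \frac{1}{891174} = \frac{4227}{148529}$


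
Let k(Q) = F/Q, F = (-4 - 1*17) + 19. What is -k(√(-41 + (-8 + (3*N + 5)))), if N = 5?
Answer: -2*I*√29/29 ≈ -0.37139*I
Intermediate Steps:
F = -2 (F = (-4 - 17) + 19 = -21 + 19 = -2)
k(Q) = -2/Q
-k(√(-41 + (-8 + (3*N + 5)))) = -(-2)/(√(-41 + (-8 + (3*5 + 5)))) = -(-2)/(√(-41 + (-8 + (15 + 5)))) = -(-2)/(√(-41 + (-8 + 20))) = -(-2)/(√(-41 + 12)) = -(-2)/(√(-29)) = -(-2)/(I*√29) = -(-2)*(-I*√29/29) = -2*I*√29/29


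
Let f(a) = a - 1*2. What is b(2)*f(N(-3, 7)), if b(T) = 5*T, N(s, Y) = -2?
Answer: -40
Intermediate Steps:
f(a) = -2 + a (f(a) = a - 2 = -2 + a)
b(2)*f(N(-3, 7)) = (5*2)*(-2 - 2) = 10*(-4) = -40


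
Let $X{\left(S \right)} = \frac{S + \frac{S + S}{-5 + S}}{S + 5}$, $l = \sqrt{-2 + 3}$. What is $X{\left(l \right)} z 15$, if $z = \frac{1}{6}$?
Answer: $\frac{5}{24} \approx 0.20833$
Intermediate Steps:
$z = \frac{1}{6} \approx 0.16667$
$l = 1$ ($l = \sqrt{1} = 1$)
$X{\left(S \right)} = \frac{S + \frac{2 S}{-5 + S}}{5 + S}$
$X{\left(l \right)} z 15 = 1 \frac{1}{-25 + 1^{2}} \left(-3 + 1\right) \frac{1}{6} \cdot 15 = 1 \frac{1}{-25 + 1} \left(-2\right) \frac{1}{6} \cdot 15 = 1 \frac{1}{-24} \left(-2\right) \frac{1}{6} \cdot 15 = 1 \left(- \frac{1}{24}\right) \left(-2\right) \frac{1}{6} \cdot 15 = \frac{1}{12} \cdot \frac{1}{6} \cdot 15 = \frac{1}{72} \cdot 15 = \frac{5}{24}$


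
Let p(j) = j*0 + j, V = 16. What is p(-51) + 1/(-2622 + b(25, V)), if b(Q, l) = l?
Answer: -132907/2606 ≈ -51.000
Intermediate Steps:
p(j) = j (p(j) = 0 + j = j)
p(-51) + 1/(-2622 + b(25, V)) = -51 + 1/(-2622 + 16) = -51 + 1/(-2606) = -51 - 1/2606 = -132907/2606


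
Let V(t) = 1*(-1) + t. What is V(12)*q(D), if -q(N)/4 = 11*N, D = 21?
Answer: -10164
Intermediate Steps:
V(t) = -1 + t
q(N) = -44*N
V(12)*q(D) = (-1 + 12)*(-44*21) = 11*(-924) = -10164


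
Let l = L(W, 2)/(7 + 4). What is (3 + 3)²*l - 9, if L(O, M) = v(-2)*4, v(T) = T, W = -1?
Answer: -387/11 ≈ -35.182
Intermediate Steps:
L(O, M) = -8 (L(O, M) = -2*4 = -8)
l = -8/11 (l = -8/(7 + 4) = -8/11 ≈ -0.72727)
(3 + 3)²*l - 9 = (3 + 3)²*(-8/11) - 9 = 6²*(-8/11) - 9 = 36*(-8/11) - 9 = -288/11 - 9 = -387/11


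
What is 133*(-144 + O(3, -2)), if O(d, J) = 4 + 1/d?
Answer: -55727/3 ≈ -18576.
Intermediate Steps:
133*(-144 + O(3, -2)) = 133*(-144 + (4 + 1/3)) = 133*(-144 + 13/3) = 133*(-419/3) = -55727/3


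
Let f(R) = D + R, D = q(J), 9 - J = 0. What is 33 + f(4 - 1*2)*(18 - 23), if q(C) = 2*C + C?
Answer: -112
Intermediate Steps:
J = 9 (J = 9 - 1*0 = 9 + 0 = 9)
q(C) = 3*C
D = 27 (D = 3*9 = 27)
f(R) = 27 + R
33 + f(4 - 1*2)*(18 - 23) = 33 + (27 + (4 - 1*2))*(18 - 23) = 33 + (27 + (4 - 2))*(-5) = 33 + (27 + 2)*(-5) = 33 + 29*(-5) = 33 - 145 = -112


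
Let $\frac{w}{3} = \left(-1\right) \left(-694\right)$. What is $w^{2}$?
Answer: $4334724$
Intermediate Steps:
$w = 2082$ ($w = 3 \left(\left(-1\right) \left(-694\right)\right) = 3 \cdot 694 = 2082$)
$w^{2} = 2082^{2} = 4334724$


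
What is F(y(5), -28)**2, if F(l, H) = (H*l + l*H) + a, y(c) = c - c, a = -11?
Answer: 121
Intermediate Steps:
y(c) = 0
F(l, H) = -11 + 2*H*l (F(l, H) = (H*l + l*H) - 11 = (H*l + H*l) - 11 = 2*H*l - 11 = -11 + 2*H*l)
F(y(5), -28)**2 = (-11 + 2*(-28)*0)**2 = (-11 + 0)**2 = (-11)**2 = 121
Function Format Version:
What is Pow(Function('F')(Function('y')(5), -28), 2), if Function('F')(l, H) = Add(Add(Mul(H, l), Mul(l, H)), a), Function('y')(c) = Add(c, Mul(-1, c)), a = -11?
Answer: 121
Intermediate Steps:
Function('y')(c) = 0
Function('F')(l, H) = Add(-11, Mul(2, H, l)) (Function('F')(l, H) = Add(Add(Mul(H, l), Mul(l, H)), -11) = Add(Add(Mul(H, l), Mul(H, l)), -11) = Add(Mul(2, H, l), -11) = Add(-11, Mul(2, H, l)))
Pow(Function('F')(Function('y')(5), -28), 2) = Pow(Add(-11, Mul(2, -28, 0)), 2) = Pow(Add(-11, 0), 2) = Pow(-11, 2) = 121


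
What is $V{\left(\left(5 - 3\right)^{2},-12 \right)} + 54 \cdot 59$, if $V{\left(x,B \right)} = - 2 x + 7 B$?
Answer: $3094$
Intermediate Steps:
$V{\left(\left(5 - 3\right)^{2},-12 \right)} + 54 \cdot 59 = \left(- 2 \left(5 - 3\right)^{2} + 7 \left(-12\right)\right) + 54 \cdot 59 = \left(- 2 \cdot 2^{2} - 84\right) + 3186 = \left(\left(-2\right) 4 - 84\right) + 3186 = \left(-8 - 84\right) + 3186 = -92 + 3186 = 3094$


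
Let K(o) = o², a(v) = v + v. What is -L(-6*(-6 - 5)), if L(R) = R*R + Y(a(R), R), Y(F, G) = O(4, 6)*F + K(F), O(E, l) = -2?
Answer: -21516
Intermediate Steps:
a(v) = 2*v
Y(F, G) = F² - 2*F (Y(F, G) = -2*F + F² = F² - 2*F)
L(R) = R² + 2*R*(-2 + 2*R) (L(R) = R*R + (2*R)*(-2 + 2*R) = R² + 2*R*(-2 + 2*R))
-L(-6*(-6 - 5)) = -(-6*(-6 - 5))*(-4 + 5*(-6*(-6 - 5))) = -(-6*(-11))*(-4 + 5*(-6*(-11))) = -66*(-4 + 5*66) = -66*(-4 + 330) = -66*326 = -1*21516 = -21516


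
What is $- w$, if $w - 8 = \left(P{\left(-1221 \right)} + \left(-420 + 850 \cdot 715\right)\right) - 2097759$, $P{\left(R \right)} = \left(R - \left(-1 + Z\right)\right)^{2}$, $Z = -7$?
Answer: $19052$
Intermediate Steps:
$P{\left(R \right)} = \left(8 + R\right)^{2}$ ($P{\left(R \right)} = \left(R + \left(1 - -7\right)\right)^{2} = \left(R + \left(1 + 7\right)\right)^{2} = \left(R + 8\right)^{2} = \left(8 + R\right)^{2}$)
$w = -19052$ ($w = 8 - \left(1490429 - \left(8 - 1221\right)^{2}\right) = 8 - \left(1490429 - 1471369\right) = 8 + \left(\left(1471369 + 607330\right) - 2097759\right) = 8 + \left(2078699 - 2097759\right) = 8 - 19060 = -19052$)
$- w = \left(-1\right) \left(-19052\right) = 19052$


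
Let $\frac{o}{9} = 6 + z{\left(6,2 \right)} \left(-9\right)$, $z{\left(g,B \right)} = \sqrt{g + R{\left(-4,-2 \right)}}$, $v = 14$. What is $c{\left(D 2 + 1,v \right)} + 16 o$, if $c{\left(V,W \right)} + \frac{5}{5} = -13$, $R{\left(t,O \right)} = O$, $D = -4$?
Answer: $-1742$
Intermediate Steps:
$z{\left(g,B \right)} = \sqrt{-2 + g}$ ($z{\left(g,B \right)} = \sqrt{g - 2} = \sqrt{-2 + g}$)
$c{\left(V,W \right)} = -14$ ($c{\left(V,W \right)} = -1 - 13 = -14$)
$o = -108$ ($o = 9 \left(6 + \sqrt{-2 + 6} \left(-9\right)\right) = 9 \left(6 + \sqrt{4} \left(-9\right)\right) = 9 \left(6 + 2 \left(-9\right)\right) = 9 \left(6 - 18\right) = 9 \left(-12\right) = -108$)
$c{\left(D 2 + 1,v \right)} + 16 o = -14 + 16 \left(-108\right) = -14 - 1728 = -1742$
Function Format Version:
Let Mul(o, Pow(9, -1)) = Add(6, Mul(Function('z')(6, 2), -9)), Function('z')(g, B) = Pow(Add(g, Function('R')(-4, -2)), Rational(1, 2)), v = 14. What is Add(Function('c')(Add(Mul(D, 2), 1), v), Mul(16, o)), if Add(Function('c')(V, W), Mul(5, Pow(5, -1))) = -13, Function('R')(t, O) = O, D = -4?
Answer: -1742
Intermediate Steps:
Function('z')(g, B) = Pow(Add(-2, g), Rational(1, 2)) (Function('z')(g, B) = Pow(Add(g, -2), Rational(1, 2)) = Pow(Add(-2, g), Rational(1, 2)))
Function('c')(V, W) = -14 (Function('c')(V, W) = Add(-1, -13) = -14)
o = -108 (o = Mul(9, Add(6, Mul(Pow(Add(-2, 6), Rational(1, 2)), -9))) = Mul(9, Add(6, Mul(Pow(4, Rational(1, 2)), -9))) = Mul(9, Add(6, Mul(2, -9))) = Mul(9, Add(6, -18)) = Mul(9, -12) = -108)
Add(Function('c')(Add(Mul(D, 2), 1), v), Mul(16, o)) = Add(-14, Mul(16, -108)) = Add(-14, -1728) = -1742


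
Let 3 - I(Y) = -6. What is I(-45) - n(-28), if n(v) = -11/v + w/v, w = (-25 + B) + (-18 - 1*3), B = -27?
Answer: 6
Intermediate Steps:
w = -73 (w = (-25 - 27) + (-18 - 1*3) = -52 + (-18 - 3) = -52 - 21 = -73)
n(v) = -84/v (n(v) = -11/v - 73/v = -84/v)
I(Y) = 9 (I(Y) = 3 - 1*(-6) = 3 + 6 = 9)
I(-45) - n(-28) = 9 - (-84)/(-28) = 9 - (-84)*(-1)/28 = 9 - 1*3 = 9 - 3 = 6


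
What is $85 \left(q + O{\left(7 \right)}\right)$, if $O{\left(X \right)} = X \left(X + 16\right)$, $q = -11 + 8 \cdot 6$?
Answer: $16830$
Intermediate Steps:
$q = 37$ ($q = -11 + 48 = 37$)
$O{\left(X \right)} = X \left(16 + X\right)$
$85 \left(q + O{\left(7 \right)}\right) = 85 \left(37 + 7 \left(16 + 7\right)\right) = 85 \left(37 + 7 \cdot 23\right) = 85 \left(37 + 161\right) = 85 \cdot 198 = 16830$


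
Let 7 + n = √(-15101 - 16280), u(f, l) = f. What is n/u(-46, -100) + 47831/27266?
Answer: 597772/313559 - I*√31381/46 ≈ 1.9064 - 3.851*I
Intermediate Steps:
n = -7 + I*√31381 (n = -7 + √(-15101 - 16280) = -7 + √(-31381) = -7 + I*√31381 ≈ -7.0 + 177.15*I)
n/u(-46, -100) + 47831/27266 = (-7 + I*√31381)/(-46) + 47831/27266 = (-7 + I*√31381)*(-1/46) + 47831*(1/27266) = (7/46 - I*√31381/46) + 47831/27266 = 597772/313559 - I*√31381/46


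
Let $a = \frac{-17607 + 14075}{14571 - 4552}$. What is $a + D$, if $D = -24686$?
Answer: $- \frac{247332566}{10019} \approx -24686.0$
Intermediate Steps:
$a = - \frac{3532}{10019} \approx -0.35253$
$a + D = - \frac{3532}{10019} - 24686 = - \frac{247332566}{10019}$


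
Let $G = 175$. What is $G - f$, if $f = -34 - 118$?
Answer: $327$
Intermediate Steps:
$f = -152$ ($f = -34 - 118 = -152$)
$G - f = 175 - -152 = 175 + 152 = 327$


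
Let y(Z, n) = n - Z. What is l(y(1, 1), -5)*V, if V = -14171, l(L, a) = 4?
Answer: -56684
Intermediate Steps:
l(y(1, 1), -5)*V = 4*(-14171) = -56684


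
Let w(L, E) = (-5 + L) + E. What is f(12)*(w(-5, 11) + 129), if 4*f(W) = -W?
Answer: -390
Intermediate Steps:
w(L, E) = -5 + E + L
f(W) = -W/4 (f(W) = (-W)/4 = -W/4)
f(12)*(w(-5, 11) + 129) = (-¼*12)*((-5 + 11 - 5) + 129) = -3*(1 + 129) = -3*130 = -390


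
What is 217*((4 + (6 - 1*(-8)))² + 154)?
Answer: 103726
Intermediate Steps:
217*((4 + (6 - 1*(-8)))² + 154) = 217*((4 + (6 + 8))² + 154) = 217*((4 + 14)² + 154) = 217*(18² + 154) = 217*(324 + 154) = 217*478 = 103726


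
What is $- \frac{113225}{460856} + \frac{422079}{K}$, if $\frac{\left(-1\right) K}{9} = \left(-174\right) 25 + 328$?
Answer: $\frac{31736520179}{2780344248} \approx 11.415$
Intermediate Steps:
$K = 36198$ ($K = - 9 \left(\left(-174\right) 25 + 328\right) = - 9 \left(-4350 + 328\right) = \left(-9\right) \left(-4022\right) = 36198$)
$- \frac{113225}{460856} + \frac{422079}{K} = - \frac{113225}{460856} + \frac{422079}{36198} = \left(-113225\right) \frac{1}{460856} + 422079 \cdot \frac{1}{36198} = - \frac{113225}{460856} + \frac{140693}{12066} = \frac{31736520179}{2780344248}$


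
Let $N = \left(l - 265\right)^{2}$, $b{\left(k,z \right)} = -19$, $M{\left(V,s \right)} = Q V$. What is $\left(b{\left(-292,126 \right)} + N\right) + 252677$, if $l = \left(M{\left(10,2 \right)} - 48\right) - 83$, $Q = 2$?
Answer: $394034$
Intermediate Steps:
$M{\left(V,s \right)} = 2 V$
$l = -111$ ($l = \left(2 \cdot 10 - 48\right) - 83 = \left(20 - 48\right) - 83 = -28 - 83 = -111$)
$N = 141376$ ($N = \left(-111 - 265\right)^{2} = \left(-376\right)^{2} = 141376$)
$\left(b{\left(-292,126 \right)} + N\right) + 252677 = \left(-19 + 141376\right) + 252677 = 141357 + 252677 = 394034$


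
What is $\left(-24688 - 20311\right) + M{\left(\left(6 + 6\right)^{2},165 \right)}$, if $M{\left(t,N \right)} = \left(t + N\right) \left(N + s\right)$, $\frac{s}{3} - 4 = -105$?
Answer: $-87641$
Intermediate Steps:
$s = -303$ ($s = 12 + 3 \left(-105\right) = 12 - 315 = -303$)
$M{\left(t,N \right)} = \left(-303 + N\right) \left(N + t\right)$ ($M{\left(t,N \right)} = \left(t + N\right) \left(N - 303\right) = \left(N + t\right) \left(-303 + N\right) = \left(-303 + N\right) \left(N + t\right)$)
$\left(-24688 - 20311\right) + M{\left(\left(6 + 6\right)^{2},165 \right)} = \left(-24688 - 20311\right) + \left(165^{2} - 49995 - 303 \left(6 + 6\right)^{2} + 165 \left(6 + 6\right)^{2}\right) = \left(-24688 - 20311\right) + \left(27225 - 49995 - 303 \cdot 12^{2} + 165 \cdot 12^{2}\right) = -44999 + \left(27225 - 49995 - 43632 + 165 \cdot 144\right) = -44999 + \left(27225 - 49995 - 43632 + 23760\right) = -44999 - 42642 = -87641$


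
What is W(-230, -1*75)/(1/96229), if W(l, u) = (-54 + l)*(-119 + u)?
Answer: 5301832984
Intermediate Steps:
W(l, u) = (-119 + u)*(-54 + l)
W(-230, -1*75)/(1/96229) = (6426 - 119*(-230) - (-54)*75 - (-230)*75)/(1/96229) = (6426 + 27370 - 54*(-75) - 230*(-75))/(1/96229) = (6426 + 27370 + 4050 + 17250)*96229 = 55096*96229 = 5301832984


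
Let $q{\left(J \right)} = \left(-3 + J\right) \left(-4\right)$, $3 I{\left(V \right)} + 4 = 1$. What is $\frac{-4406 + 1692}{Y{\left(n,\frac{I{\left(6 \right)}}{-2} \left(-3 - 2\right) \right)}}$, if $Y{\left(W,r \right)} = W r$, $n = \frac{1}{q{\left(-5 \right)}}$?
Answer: $\frac{173696}{5} \approx 34739.0$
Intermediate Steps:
$I{\left(V \right)} = -1$ ($I{\left(V \right)} = - \frac{4}{3} + \frac{1}{3} \cdot 1 = - \frac{4}{3} + \frac{1}{3} = -1$)
$q{\left(J \right)} = 12 - 4 J$
$n = \frac{1}{32}$ ($n = \frac{1}{12 - -20} = \frac{1}{12 + 20} = \frac{1}{32} \approx 0.03125$)
$\frac{-4406 + 1692}{Y{\left(n,\frac{I{\left(6 \right)}}{-2} \left(-3 - 2\right) \right)}} = \frac{-4406 + 1692}{\frac{1}{32} - \frac{1}{-2} \left(-3 - 2\right)} = - \frac{2714}{\frac{1}{32} \left(-1\right) \left(- \frac{1}{2}\right) \left(-5\right)} = - \frac{2714}{\frac{1}{32} \cdot \frac{1}{2} \left(-5\right)} = - \frac{2714}{\frac{1}{32} \left(- \frac{5}{2}\right)} = - \frac{2714}{- \frac{5}{64}} = \left(-2714\right) \left(- \frac{64}{5}\right) = \frac{173696}{5}$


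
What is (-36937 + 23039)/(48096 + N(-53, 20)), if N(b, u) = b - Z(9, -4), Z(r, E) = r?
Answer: -6949/24017 ≈ -0.28934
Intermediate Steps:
N(b, u) = -9 + b (N(b, u) = b - 1*9 = b - 9 = -9 + b)
(-36937 + 23039)/(48096 + N(-53, 20)) = (-36937 + 23039)/(48096 + (-9 - 53)) = -13898/(48096 - 62) = -13898/48034 = -13898*1/48034 = -6949/24017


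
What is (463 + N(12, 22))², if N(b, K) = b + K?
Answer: 247009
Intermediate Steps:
N(b, K) = K + b
(463 + N(12, 22))² = (463 + (22 + 12))² = (463 + 34)² = 497² = 247009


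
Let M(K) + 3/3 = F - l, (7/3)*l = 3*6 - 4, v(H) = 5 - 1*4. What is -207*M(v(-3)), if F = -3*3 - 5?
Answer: 4347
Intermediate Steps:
v(H) = 1 (v(H) = 5 - 4 = 1)
l = 6 (l = 3*(3*6 - 4)/7 = 3*(18 - 4)/7 = (3/7)*14 = 6)
F = -14 (F = -9 - 5 = -14)
M(K) = -21 (M(K) = -1 + (-14 - 1*6) = -1 + (-14 - 6) = -1 - 20 = -21)
-207*M(v(-3)) = -207*(-21) = 4347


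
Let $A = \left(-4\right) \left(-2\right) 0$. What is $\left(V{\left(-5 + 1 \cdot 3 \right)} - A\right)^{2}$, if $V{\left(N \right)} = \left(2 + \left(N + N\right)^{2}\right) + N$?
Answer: $256$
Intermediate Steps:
$A = 0$ ($A = 8 \cdot 0 = 0$)
$V{\left(N \right)} = 2 + N + 4 N^{2}$ ($V{\left(N \right)} = \left(2 + \left(2 N\right)^{2}\right) + N = \left(2 + 4 N^{2}\right) + N = 2 + N + 4 N^{2}$)
$\left(V{\left(-5 + 1 \cdot 3 \right)} - A\right)^{2} = \left(\left(2 + \left(-5 + 1 \cdot 3\right) + 4 \left(-5 + 1 \cdot 3\right)^{2}\right) - 0\right)^{2} = \left(\left(2 + \left(-5 + 3\right) + 4 \left(-5 + 3\right)^{2}\right) + 0\right)^{2} = \left(\left(2 - 2 + 4 \left(-2\right)^{2}\right) + 0\right)^{2} = \left(\left(2 - 2 + 4 \cdot 4\right) + 0\right)^{2} = \left(\left(2 - 2 + 16\right) + 0\right)^{2} = \left(16 + 0\right)^{2} = 16^{2} = 256$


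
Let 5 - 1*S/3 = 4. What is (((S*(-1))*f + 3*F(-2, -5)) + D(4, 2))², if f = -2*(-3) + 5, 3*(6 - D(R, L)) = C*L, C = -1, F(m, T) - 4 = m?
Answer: 3721/9 ≈ 413.44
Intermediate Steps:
S = 3 (S = 15 - 3*4 = 15 - 12 = 3)
F(m, T) = 4 + m
D(R, L) = 6 + L/3 (D(R, L) = 6 - (-1)*L/3 = 6 + L/3)
f = 11 (f = 6 + 5 = 11)
(((S*(-1))*f + 3*F(-2, -5)) + D(4, 2))² = (((3*(-1))*11 + 3*(4 - 2)) + (6 + (⅓)*2))² = ((-3*11 + 3*2) + (6 + ⅔))² = ((-33 + 6) + 20/3)² = (-27 + 20/3)² = (-61/3)² = 3721/9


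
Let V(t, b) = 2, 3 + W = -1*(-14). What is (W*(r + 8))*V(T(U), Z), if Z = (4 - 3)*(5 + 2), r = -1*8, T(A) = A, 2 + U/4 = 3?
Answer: 0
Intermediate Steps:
U = 4 (U = -8 + 4*3 = -8 + 12 = 4)
r = -8
W = 11 (W = -3 - 1*(-14) = -3 + 14 = 11)
Z = 7 (Z = 1*7 = 7)
(W*(r + 8))*V(T(U), Z) = (11*(-8 + 8))*2 = (11*0)*2 = 0*2 = 0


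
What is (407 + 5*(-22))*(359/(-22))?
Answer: -9693/2 ≈ -4846.5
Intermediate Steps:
(407 + 5*(-22))*(359/(-22)) = (407 - 110)*(359*(-1/22)) = 297*(-359/22) = -9693/2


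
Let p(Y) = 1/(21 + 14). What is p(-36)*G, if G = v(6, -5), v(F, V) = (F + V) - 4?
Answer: -3/35 ≈ -0.085714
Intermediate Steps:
p(Y) = 1/35
v(F, V) = -4 + F + V
G = -3 (G = -4 + 6 - 5 = -3)
p(-36)*G = (1/35)*(-3) = -3/35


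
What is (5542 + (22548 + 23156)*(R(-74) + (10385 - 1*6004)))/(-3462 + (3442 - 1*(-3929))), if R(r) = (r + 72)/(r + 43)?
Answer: 6207369154/121179 ≈ 51225.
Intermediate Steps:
R(r) = (72 + r)/(43 + r)
(5542 + (22548 + 23156)*(R(-74) + (10385 - 1*6004)))/(-3462 + (3442 - 1*(-3929))) = (5542 + (22548 + 23156)*((72 - 74)/(43 - 74) + (10385 - 1*6004)))/(-3462 + (3442 - 1*(-3929))) = (5542 + 45704*(-2/(-31) + (10385 - 6004)))/(-3462 + (3442 + 3929)) = (5542 + 45704*(-1/31*(-2) + 4381))/(-3462 + 7371) = (5542 + 45704*(2/31 + 4381))/3909 = (5542 + 45704*(135813/31))*(1/3909) = (5542 + 6207197352/31)*(1/3909) = (6207369154/31)*(1/3909) = 6207369154/121179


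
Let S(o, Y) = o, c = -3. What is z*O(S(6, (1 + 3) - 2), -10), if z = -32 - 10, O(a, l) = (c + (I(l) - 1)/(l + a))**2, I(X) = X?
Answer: -21/8 ≈ -2.6250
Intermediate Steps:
O(a, l) = (-3 + (-1 + l)/(a + l))**2 (O(a, l) = (-3 + (l - 1)/(l + a))**2 = (-3 + (-1 + l)/(a + l))**2)
z = -42
z*O(S(6, (1 + 3) - 2), -10) = -42*(1 + 2*(-10) + 3*6)**2/(6 - 10)**2 = -42*(1 - 20 + 18)**2/(-4)**2 = -21*(-1)**2/8 = -21/8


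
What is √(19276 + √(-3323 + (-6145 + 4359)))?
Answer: √(19276 + I*√5109) ≈ 138.84 + 0.2574*I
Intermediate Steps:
√(19276 + √(-3323 + (-6145 + 4359))) = √(19276 + √(-3323 - 1786)) = √(19276 + √(-5109)) = √(19276 + I*√5109)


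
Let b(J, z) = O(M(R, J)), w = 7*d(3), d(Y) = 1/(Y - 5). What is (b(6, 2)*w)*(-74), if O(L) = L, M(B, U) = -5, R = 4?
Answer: -1295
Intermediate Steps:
d(Y) = 1/(-5 + Y)
w = -7/2 (w = 7/(-5 + 3) = 7/(-2) = 7*(-½) = -7/2 ≈ -3.5000)
b(J, z) = -5
(b(6, 2)*w)*(-74) = -5*(-7/2)*(-74) = (35/2)*(-74) = -1295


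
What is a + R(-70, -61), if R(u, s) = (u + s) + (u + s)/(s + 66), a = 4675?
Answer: 22589/5 ≈ 4517.8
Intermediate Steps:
R(u, s) = s + u + (s + u)/(66 + s) (R(u, s) = (s + u) + (s + u)/(66 + s) = s + u + (s + u)/(66 + s))
a + R(-70, -61) = 4675 + ((-61)² + 67*(-61) + 67*(-70) - 61*(-70))/(66 - 61) = 4675 + (3721 - 4087 - 4690 + 4270)/5 = 4675 + (⅕)*(-786) = 4675 - 786/5 = 22589/5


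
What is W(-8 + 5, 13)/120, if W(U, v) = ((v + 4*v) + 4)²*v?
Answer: 20631/40 ≈ 515.78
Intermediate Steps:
W(U, v) = v*(4 + 5*v)² (W(U, v) = (5*v + 4)²*v = (4 + 5*v)²*v = v*(4 + 5*v)²)
W(-8 + 5, 13)/120 = (13*(4 + 5*13)²)/120 = (13*(4 + 65)²)*(1/120) = (13*69²)*(1/120) = (13*4761)*(1/120) = 61893*(1/120) = 20631/40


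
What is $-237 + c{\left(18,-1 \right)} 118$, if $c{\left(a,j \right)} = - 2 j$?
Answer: $-1$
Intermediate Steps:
$-237 + c{\left(18,-1 \right)} 118 = -237 + \left(-2\right) \left(-1\right) 118 = -237 + 2 \cdot 118 = -237 + 236 = -1$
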